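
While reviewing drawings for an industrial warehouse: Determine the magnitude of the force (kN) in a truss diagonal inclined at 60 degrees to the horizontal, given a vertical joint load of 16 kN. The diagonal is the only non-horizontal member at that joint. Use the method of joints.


At the joint, only the diagonal has a vertical component, so vertical equilibrium gives:
F * sin(60) = 16
F = 16 / sin(60)
= 16 / 0.866025
= 18.48 kN

18.48 kN


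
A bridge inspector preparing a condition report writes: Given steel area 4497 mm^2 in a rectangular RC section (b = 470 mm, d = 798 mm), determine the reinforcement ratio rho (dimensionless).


rho = As / (b * d)
= 4497 / (470 * 798)
= 4497 / 375060
= 0.01199 (dimensionless)

0.01199 (dimensionless)


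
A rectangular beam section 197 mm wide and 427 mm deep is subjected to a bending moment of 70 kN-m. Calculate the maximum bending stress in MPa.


I = b * h^3 / 12 = 197 * 427^3 / 12 = 1278111095.92 mm^4
y = h / 2 = 427 / 2 = 213.5 mm
M = 70 kN-m = 70000000.0 N-mm
sigma = M * y / I = 70000000.0 * 213.5 / 1278111095.92
= 11.69 MPa

11.69 MPa


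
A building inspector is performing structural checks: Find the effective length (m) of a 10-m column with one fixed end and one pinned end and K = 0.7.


L_eff = K * L
= 0.7 * 10
= 7.0 m

7.0 m


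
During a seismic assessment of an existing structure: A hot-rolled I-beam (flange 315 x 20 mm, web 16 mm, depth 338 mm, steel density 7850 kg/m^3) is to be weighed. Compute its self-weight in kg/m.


A_flanges = 2 * 315 * 20 = 12600 mm^2
A_web = (338 - 2 * 20) * 16 = 4768 mm^2
A_total = 12600 + 4768 = 17368 mm^2 = 0.017368 m^2
Weight = rho * A = 7850 * 0.017368 = 136.3388 kg/m

136.3388 kg/m


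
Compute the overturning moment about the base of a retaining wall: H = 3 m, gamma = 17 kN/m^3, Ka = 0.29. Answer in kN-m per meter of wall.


Pa = 0.5 * Ka * gamma * H^2
= 0.5 * 0.29 * 17 * 3^2
= 22.185 kN/m
Arm = H / 3 = 3 / 3 = 1.0 m
Mo = Pa * arm = Pa * H / 3 = 22.185 * 3 / 3 = 22.185 kN-m/m

22.185 kN-m/m


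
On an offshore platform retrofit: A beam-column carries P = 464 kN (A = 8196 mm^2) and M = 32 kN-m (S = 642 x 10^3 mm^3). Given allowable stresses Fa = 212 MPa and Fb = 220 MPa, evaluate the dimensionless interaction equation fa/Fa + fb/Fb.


f_a = P / A = 464000.0 / 8196 = 56.613 MPa
f_b = M / S = 32000000.0 / 642000.0 = 49.8442 MPa
Ratio = f_a / Fa + f_b / Fb
= 56.613 / 212 + 49.8442 / 220
= 0.4936 (dimensionless)

0.4936 (dimensionless)


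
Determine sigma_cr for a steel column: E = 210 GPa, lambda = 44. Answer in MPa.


sigma_cr = pi^2 * E / lambda^2
= 9.8696 * 210000.0 / 44^2
= 9.8696 * 210000.0 / 1936
= 1070.5666 MPa

1070.5666 MPa


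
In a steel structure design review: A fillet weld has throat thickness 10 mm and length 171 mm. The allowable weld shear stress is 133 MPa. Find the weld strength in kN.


Strength = throat * length * allowable stress
= 10 * 171 * 133 N
= 227430 N
= 227.43 kN

227.43 kN


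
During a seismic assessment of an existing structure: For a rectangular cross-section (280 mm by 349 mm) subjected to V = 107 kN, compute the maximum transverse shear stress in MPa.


A = b * h = 280 * 349 = 97720 mm^2
V = 107 kN = 107000.0 N
tau_max = 1.5 * V / A = 1.5 * 107000.0 / 97720
= 1.6424 MPa

1.6424 MPa


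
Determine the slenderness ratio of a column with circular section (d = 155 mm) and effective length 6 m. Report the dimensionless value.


Radius of gyration r = d / 4 = 155 / 4 = 38.75 mm
L_eff = 6000.0 mm
Slenderness ratio = L / r = 6000.0 / 38.75 = 154.84 (dimensionless)

154.84 (dimensionless)


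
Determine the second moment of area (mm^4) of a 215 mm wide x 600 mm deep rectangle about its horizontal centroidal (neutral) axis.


I = b * h^3 / 12
= 215 * 600^3 / 12
= 215 * 216000000 / 12
= 3870000000.0 mm^4

3870000000.0 mm^4


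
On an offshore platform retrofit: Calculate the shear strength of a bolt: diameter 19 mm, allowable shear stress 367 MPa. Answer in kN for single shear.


A = pi * d^2 / 4 = pi * 19^2 / 4 = 283.5287 mm^2
V = f_v * A / 1000 = 367 * 283.5287 / 1000
= 104.055 kN

104.055 kN


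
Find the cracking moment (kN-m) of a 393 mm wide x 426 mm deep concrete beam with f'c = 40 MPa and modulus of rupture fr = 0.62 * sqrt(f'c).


fr = 0.62 * sqrt(40) = 0.62 * 6.3246 = 3.9212 MPa
I = 393 * 426^3 / 12 = 2531862414.0 mm^4
y_t = 213.0 mm
M_cr = fr * I / y_t = 3.9212 * 2531862414.0 / 213.0 N-mm
= 46.6103 kN-m

46.6103 kN-m


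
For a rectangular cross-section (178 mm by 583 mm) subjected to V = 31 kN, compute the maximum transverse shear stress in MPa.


A = b * h = 178 * 583 = 103774 mm^2
V = 31 kN = 31000.0 N
tau_max = 1.5 * V / A = 1.5 * 31000.0 / 103774
= 0.4481 MPa

0.4481 MPa


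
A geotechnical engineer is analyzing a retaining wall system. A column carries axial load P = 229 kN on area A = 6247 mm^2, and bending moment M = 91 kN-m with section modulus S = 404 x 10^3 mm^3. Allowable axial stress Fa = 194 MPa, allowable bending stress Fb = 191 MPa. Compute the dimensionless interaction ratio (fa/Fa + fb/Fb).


f_a = P / A = 229000.0 / 6247 = 36.6576 MPa
f_b = M / S = 91000000.0 / 404000.0 = 225.2475 MPa
Ratio = f_a / Fa + f_b / Fb
= 36.6576 / 194 + 225.2475 / 191
= 1.3683 (dimensionless)

1.3683 (dimensionless)


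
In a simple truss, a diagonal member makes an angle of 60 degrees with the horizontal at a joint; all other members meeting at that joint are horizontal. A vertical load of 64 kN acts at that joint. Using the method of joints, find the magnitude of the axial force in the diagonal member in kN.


At the joint, only the diagonal has a vertical component, so vertical equilibrium gives:
F * sin(60) = 64
F = 64 / sin(60)
= 64 / 0.866025
= 73.9 kN

73.9 kN


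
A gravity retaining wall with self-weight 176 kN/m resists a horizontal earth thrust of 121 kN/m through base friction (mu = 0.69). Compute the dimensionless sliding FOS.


Resisting force = mu * W = 0.69 * 176 = 121.44 kN/m
FOS = Resisting / Driving = 121.44 / 121
= 1.0036 (dimensionless)

1.0036 (dimensionless)


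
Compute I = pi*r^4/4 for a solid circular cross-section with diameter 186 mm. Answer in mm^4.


r = d / 2 = 186 / 2 = 93.0 mm
I = pi * r^4 / 4 = pi * 93.0^4 / 4
= 58751867.48 mm^4

58751867.48 mm^4


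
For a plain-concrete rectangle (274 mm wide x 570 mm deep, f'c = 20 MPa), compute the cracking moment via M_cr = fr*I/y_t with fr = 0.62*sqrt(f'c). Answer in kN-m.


fr = 0.62 * sqrt(20) = 0.62 * 4.4721 = 2.7727 MPa
I = 274 * 570^3 / 12 = 4228573500.0 mm^4
y_t = 285.0 mm
M_cr = fr * I / y_t = 2.7727 * 4228573500.0 / 285.0 N-mm
= 41.1392 kN-m

41.1392 kN-m


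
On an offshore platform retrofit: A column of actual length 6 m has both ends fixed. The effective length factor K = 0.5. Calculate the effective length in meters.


L_eff = K * L
= 0.5 * 6
= 3.0 m

3.0 m


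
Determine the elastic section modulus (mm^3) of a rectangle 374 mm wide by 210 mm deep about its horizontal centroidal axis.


S = b * h^2 / 6
= 374 * 210^2 / 6
= 374 * 44100 / 6
= 2748900.0 mm^3

2748900.0 mm^3


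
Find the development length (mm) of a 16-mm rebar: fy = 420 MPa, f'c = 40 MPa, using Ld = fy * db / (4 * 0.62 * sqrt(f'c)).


Ld = (fy * db) / (4 * 0.62 * sqrt(f'c))
= (420 * 16) / (4 * 0.62 * sqrt(40))
= 6720 / 15.6849
= 428.44 mm

428.44 mm


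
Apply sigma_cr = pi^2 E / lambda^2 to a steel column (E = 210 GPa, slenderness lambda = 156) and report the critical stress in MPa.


sigma_cr = pi^2 * E / lambda^2
= 9.8696 * 210000.0 / 156^2
= 9.8696 * 210000.0 / 24336
= 85.1667 MPa

85.1667 MPa


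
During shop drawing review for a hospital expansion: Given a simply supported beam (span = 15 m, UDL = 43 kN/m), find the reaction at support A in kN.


Total load = w * L = 43 * 15 = 645 kN
By symmetry, each reaction R = total / 2 = 645 / 2 = 322.5 kN

322.5 kN


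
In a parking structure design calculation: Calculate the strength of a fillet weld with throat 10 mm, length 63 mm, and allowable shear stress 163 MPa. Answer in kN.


Strength = throat * length * allowable stress
= 10 * 63 * 163 N
= 102690 N
= 102.69 kN

102.69 kN


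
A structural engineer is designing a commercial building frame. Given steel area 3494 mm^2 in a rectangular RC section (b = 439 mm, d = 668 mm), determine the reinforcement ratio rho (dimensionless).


rho = As / (b * d)
= 3494 / (439 * 668)
= 3494 / 293252
= 0.011915 (dimensionless)

0.011915 (dimensionless)


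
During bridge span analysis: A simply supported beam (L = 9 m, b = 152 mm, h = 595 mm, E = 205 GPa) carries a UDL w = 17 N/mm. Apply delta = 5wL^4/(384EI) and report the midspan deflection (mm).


I = 152 * 595^3 / 12 = 2668168416.67 mm^4
L = 9000.0 mm, w = 17 N/mm, E = 205000.0 MPa
delta = 5 * w * L^4 / (384 * E * I)
= 5 * 17 * 9000.0^4 / (384 * 205000.0 * 2668168416.67)
= 2.6552 mm

2.6552 mm


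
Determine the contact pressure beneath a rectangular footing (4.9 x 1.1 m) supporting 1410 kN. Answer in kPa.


A = 4.9 * 1.1 = 5.39 m^2
q = P / A = 1410 / 5.39
= 261.5955 kPa

261.5955 kPa


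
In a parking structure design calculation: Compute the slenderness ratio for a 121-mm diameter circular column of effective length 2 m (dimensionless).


Radius of gyration r = d / 4 = 121 / 4 = 30.25 mm
L_eff = 2000.0 mm
Slenderness ratio = L / r = 2000.0 / 30.25 = 66.12 (dimensionless)

66.12 (dimensionless)


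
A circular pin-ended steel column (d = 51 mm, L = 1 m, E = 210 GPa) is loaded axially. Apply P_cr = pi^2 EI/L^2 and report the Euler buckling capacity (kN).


I = pi * d^4 / 64 = 332086.03 mm^4
L = 1000.0 mm
P_cr = pi^2 * E * I / L^2
= 9.8696 * 210000.0 * 332086.03 / 1000.0^2
= 688287.12 N = 688.2871 kN

688.2871 kN


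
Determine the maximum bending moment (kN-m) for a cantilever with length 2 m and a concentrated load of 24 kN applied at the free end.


For a cantilever with a point load at the free end:
M_max = P * L = 24 * 2 = 48 kN-m

48 kN-m


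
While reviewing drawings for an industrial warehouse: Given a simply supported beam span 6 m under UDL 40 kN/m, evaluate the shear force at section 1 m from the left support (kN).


R_A = w * L / 2 = 40 * 6 / 2 = 120.0 kN
V(x) = R_A - w * x = 120.0 - 40 * 1
= 80.0 kN

80.0 kN


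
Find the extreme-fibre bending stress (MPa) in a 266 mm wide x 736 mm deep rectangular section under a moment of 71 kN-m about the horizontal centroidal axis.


I = b * h^3 / 12 = 266 * 736^3 / 12 = 8837589674.67 mm^4
y = h / 2 = 736 / 2 = 368.0 mm
M = 71 kN-m = 71000000.0 N-mm
sigma = M * y / I = 71000000.0 * 368.0 / 8837589674.67
= 2.96 MPa

2.96 MPa


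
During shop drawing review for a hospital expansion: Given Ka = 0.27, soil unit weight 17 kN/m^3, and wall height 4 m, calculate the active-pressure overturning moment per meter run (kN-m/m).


Pa = 0.5 * Ka * gamma * H^2
= 0.5 * 0.27 * 17 * 4^2
= 36.72 kN/m
Arm = H / 3 = 4 / 3 = 1.3333 m
Mo = Pa * arm = Pa * H / 3 = 36.72 * 4 / 3 = 48.96 kN-m/m

48.96 kN-m/m


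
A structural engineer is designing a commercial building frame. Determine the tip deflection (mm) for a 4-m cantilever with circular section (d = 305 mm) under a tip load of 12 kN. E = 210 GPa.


I = pi * d^4 / 64 = pi * 305^4 / 64 = 424785081.72 mm^4
L = 4000.0 mm, P = 12000.0 N, E = 210000.0 MPa
delta = P * L^3 / (3 * E * I)
= 12000.0 * 4000.0^3 / (3 * 210000.0 * 424785081.72)
= 2.8698 mm

2.8698 mm


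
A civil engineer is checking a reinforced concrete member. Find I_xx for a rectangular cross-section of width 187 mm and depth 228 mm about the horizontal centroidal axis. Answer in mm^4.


I = b * h^3 / 12
= 187 * 228^3 / 12
= 187 * 11852352 / 12
= 184699152.0 mm^4

184699152.0 mm^4


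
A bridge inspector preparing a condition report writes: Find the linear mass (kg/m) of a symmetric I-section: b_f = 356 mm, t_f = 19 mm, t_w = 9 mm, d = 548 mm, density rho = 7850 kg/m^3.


A_flanges = 2 * 356 * 19 = 13528 mm^2
A_web = (548 - 2 * 19) * 9 = 4590 mm^2
A_total = 13528 + 4590 = 18118 mm^2 = 0.018118 m^2
Weight = rho * A = 7850 * 0.018118 = 142.2263 kg/m

142.2263 kg/m


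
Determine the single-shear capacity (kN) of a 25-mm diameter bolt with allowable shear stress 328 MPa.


A = pi * d^2 / 4 = pi * 25^2 / 4 = 490.8739 mm^2
V = f_v * A / 1000 = 328 * 490.8739 / 1000
= 161.0066 kN

161.0066 kN


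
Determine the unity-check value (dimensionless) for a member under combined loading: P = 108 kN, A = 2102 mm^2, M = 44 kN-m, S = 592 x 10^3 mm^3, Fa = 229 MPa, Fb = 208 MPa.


f_a = P / A = 108000.0 / 2102 = 51.3796 MPa
f_b = M / S = 44000000.0 / 592000.0 = 74.3243 MPa
Ratio = f_a / Fa + f_b / Fb
= 51.3796 / 229 + 74.3243 / 208
= 0.5817 (dimensionless)

0.5817 (dimensionless)


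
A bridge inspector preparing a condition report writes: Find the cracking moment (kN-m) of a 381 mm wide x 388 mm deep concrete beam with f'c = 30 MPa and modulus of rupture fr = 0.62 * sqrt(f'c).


fr = 0.62 * sqrt(30) = 0.62 * 5.4772 = 3.3959 MPa
I = 381 * 388^3 / 12 = 1854551536.0 mm^4
y_t = 194.0 mm
M_cr = fr * I / y_t = 3.3959 * 1854551536.0 / 194.0 N-mm
= 32.4631 kN-m

32.4631 kN-m


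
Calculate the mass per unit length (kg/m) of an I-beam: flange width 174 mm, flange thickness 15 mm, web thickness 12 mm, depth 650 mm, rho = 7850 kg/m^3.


A_flanges = 2 * 174 * 15 = 5220 mm^2
A_web = (650 - 2 * 15) * 12 = 7440 mm^2
A_total = 5220 + 7440 = 12660 mm^2 = 0.012660 m^2
Weight = rho * A = 7850 * 0.012660 = 99.381 kg/m

99.381 kg/m


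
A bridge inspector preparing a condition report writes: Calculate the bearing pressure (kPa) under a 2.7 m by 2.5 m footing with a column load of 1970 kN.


A = 2.7 * 2.5 = 6.75 m^2
q = P / A = 1970 / 6.75
= 291.8519 kPa

291.8519 kPa


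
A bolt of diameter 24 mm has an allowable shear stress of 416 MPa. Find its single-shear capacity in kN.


A = pi * d^2 / 4 = pi * 24^2 / 4 = 452.3893 mm^2
V = f_v * A / 1000 = 416 * 452.3893 / 1000
= 188.194 kN

188.194 kN


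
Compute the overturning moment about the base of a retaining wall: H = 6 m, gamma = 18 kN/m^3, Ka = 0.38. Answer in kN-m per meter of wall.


Pa = 0.5 * Ka * gamma * H^2
= 0.5 * 0.38 * 18 * 6^2
= 123.12 kN/m
Arm = H / 3 = 6 / 3 = 2.0 m
Mo = Pa * arm = Pa * H / 3 = 123.12 * 6 / 3 = 246.24 kN-m/m

246.24 kN-m/m


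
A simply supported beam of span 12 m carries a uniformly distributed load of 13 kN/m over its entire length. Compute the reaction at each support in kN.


Total load = w * L = 13 * 12 = 156 kN
By symmetry, each reaction R = total / 2 = 156 / 2 = 78.0 kN

78.0 kN


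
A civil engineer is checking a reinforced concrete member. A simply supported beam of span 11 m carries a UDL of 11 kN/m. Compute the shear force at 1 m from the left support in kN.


R_A = w * L / 2 = 11 * 11 / 2 = 60.5 kN
V(x) = R_A - w * x = 60.5 - 11 * 1
= 49.5 kN

49.5 kN


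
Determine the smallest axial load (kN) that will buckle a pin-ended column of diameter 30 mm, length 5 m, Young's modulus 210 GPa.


I = pi * d^4 / 64 = 39760.78 mm^4
L = 5000.0 mm
P_cr = pi^2 * E * I / L^2
= 9.8696 * 210000.0 * 39760.78 / 5000.0^2
= 3296.35 N = 3.2964 kN

3.2964 kN


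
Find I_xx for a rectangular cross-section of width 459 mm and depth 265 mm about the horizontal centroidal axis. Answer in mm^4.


I = b * h^3 / 12
= 459 * 265^3 / 12
= 459 * 18609625 / 12
= 711818156.25 mm^4

711818156.25 mm^4


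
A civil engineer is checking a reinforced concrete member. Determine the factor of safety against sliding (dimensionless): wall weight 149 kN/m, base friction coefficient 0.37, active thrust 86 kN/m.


Resisting force = mu * W = 0.37 * 149 = 55.13 kN/m
FOS = Resisting / Driving = 55.13 / 86
= 0.641 (dimensionless)

0.641 (dimensionless)


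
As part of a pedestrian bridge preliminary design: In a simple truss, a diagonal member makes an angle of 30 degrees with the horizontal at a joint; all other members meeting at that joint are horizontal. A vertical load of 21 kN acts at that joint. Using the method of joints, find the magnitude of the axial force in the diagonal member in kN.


At the joint, only the diagonal has a vertical component, so vertical equilibrium gives:
F * sin(30) = 21
F = 21 / sin(30)
= 21 / 0.5
= 42.0 kN

42.0 kN


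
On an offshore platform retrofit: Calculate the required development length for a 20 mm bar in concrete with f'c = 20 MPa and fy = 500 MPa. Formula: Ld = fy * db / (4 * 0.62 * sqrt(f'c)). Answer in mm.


Ld = (fy * db) / (4 * 0.62 * sqrt(f'c))
= (500 * 20) / (4 * 0.62 * sqrt(20))
= 10000 / 11.0909
= 901.64 mm

901.64 mm


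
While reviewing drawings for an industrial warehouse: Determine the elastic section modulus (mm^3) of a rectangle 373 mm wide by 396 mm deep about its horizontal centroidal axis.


S = b * h^2 / 6
= 373 * 396^2 / 6
= 373 * 156816 / 6
= 9748728.0 mm^3

9748728.0 mm^3


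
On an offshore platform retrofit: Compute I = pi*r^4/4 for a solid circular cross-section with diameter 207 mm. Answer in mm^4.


r = d / 2 = 207 / 2 = 103.5 mm
I = pi * r^4 / 4 = pi * 103.5^4 / 4
= 90126245.71 mm^4

90126245.71 mm^4


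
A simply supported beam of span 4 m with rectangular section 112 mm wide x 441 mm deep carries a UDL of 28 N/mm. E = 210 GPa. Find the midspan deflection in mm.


I = 112 * 441^3 / 12 = 800483796.0 mm^4
L = 4000.0 mm, w = 28 N/mm, E = 210000.0 MPa
delta = 5 * w * L^4 / (384 * E * I)
= 5 * 28 * 4000.0^4 / (384 * 210000.0 * 800483796.0)
= 0.5552 mm

0.5552 mm


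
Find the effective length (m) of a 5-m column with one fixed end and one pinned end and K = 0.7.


L_eff = K * L
= 0.7 * 5
= 3.5 m

3.5 m


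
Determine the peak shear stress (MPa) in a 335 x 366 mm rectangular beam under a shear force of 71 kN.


A = b * h = 335 * 366 = 122610 mm^2
V = 71 kN = 71000.0 N
tau_max = 1.5 * V / A = 1.5 * 71000.0 / 122610
= 0.8686 MPa

0.8686 MPa


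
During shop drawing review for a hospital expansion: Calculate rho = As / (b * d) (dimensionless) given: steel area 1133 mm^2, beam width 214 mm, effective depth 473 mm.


rho = As / (b * d)
= 1133 / (214 * 473)
= 1133 / 101222
= 0.011193 (dimensionless)

0.011193 (dimensionless)


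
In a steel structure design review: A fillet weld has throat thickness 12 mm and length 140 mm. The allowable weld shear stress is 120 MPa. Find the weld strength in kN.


Strength = throat * length * allowable stress
= 12 * 140 * 120 N
= 201600 N
= 201.6 kN

201.6 kN


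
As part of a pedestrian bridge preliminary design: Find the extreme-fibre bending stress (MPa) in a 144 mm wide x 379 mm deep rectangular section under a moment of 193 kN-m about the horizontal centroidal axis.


I = b * h^3 / 12 = 144 * 379^3 / 12 = 653279268.0 mm^4
y = h / 2 = 379 / 2 = 189.5 mm
M = 193 kN-m = 193000000.0 N-mm
sigma = M * y / I = 193000000.0 * 189.5 / 653279268.0
= 55.98 MPa

55.98 MPa


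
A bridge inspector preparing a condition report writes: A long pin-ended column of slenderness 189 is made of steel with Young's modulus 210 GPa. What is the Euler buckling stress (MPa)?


sigma_cr = pi^2 * E / lambda^2
= 9.8696 * 210000.0 / 189^2
= 9.8696 * 210000.0 / 35721
= 58.0224 MPa

58.0224 MPa


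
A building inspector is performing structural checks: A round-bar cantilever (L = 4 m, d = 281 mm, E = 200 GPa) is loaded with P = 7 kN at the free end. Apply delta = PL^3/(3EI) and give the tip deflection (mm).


I = pi * d^4 / 64 = pi * 281^4 / 64 = 306051969.3 mm^4
L = 4000.0 mm, P = 7000.0 N, E = 200000.0 MPa
delta = P * L^3 / (3 * E * I)
= 7000.0 * 4000.0^3 / (3 * 200000.0 * 306051969.3)
= 2.4397 mm

2.4397 mm


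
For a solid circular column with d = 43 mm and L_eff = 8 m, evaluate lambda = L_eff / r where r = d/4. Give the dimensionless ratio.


Radius of gyration r = d / 4 = 43 / 4 = 10.75 mm
L_eff = 8000.0 mm
Slenderness ratio = L / r = 8000.0 / 10.75 = 744.19 (dimensionless)

744.19 (dimensionless)


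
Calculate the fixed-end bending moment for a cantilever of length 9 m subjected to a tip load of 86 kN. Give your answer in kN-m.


For a cantilever with a point load at the free end:
M_max = P * L = 86 * 9 = 774 kN-m

774 kN-m


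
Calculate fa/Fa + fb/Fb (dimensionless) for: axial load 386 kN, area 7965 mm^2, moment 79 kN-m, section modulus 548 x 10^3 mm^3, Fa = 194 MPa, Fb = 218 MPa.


f_a = P / A = 386000.0 / 7965 = 48.462 MPa
f_b = M / S = 79000000.0 / 548000.0 = 144.1606 MPa
Ratio = f_a / Fa + f_b / Fb
= 48.462 / 194 + 144.1606 / 218
= 0.9111 (dimensionless)

0.9111 (dimensionless)


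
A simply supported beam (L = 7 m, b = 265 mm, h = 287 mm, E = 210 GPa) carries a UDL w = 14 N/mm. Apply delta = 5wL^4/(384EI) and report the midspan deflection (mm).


I = 265 * 287^3 / 12 = 522047857.92 mm^4
L = 7000.0 mm, w = 14 N/mm, E = 210000.0 MPa
delta = 5 * w * L^4 / (384 * E * I)
= 5 * 14 * 7000.0^4 / (384 * 210000.0 * 522047857.92)
= 3.9924 mm

3.9924 mm


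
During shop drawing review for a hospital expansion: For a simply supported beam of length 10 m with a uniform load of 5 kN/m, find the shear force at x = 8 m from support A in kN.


R_A = w * L / 2 = 5 * 10 / 2 = 25.0 kN
V(x) = R_A - w * x = 25.0 - 5 * 8
= -15.0 kN

-15.0 kN


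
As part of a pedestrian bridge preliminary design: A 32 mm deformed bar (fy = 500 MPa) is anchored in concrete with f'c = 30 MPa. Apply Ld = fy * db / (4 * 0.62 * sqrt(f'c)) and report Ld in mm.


Ld = (fy * db) / (4 * 0.62 * sqrt(f'c))
= (500 * 32) / (4 * 0.62 * sqrt(30))
= 16000 / 13.5835
= 1177.9 mm

1177.9 mm


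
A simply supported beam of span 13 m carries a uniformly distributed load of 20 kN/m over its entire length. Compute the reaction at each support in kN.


Total load = w * L = 20 * 13 = 260 kN
By symmetry, each reaction R = total / 2 = 260 / 2 = 130.0 kN

130.0 kN


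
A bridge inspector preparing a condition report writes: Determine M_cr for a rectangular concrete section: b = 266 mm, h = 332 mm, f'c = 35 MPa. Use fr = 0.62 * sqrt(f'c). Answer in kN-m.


fr = 0.62 * sqrt(35) = 0.62 * 5.9161 = 3.668 MPa
I = 266 * 332^3 / 12 = 811175157.33 mm^4
y_t = 166.0 mm
M_cr = fr * I / y_t = 3.668 * 811175157.33 / 166.0 N-mm
= 17.9239 kN-m

17.9239 kN-m


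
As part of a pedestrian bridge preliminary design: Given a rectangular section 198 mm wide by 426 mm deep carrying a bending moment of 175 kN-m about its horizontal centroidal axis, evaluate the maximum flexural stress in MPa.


I = b * h^3 / 12 = 198 * 426^3 / 12 = 1275594804.0 mm^4
y = h / 2 = 426 / 2 = 213.0 mm
M = 175 kN-m = 175000000.0 N-mm
sigma = M * y / I = 175000000.0 * 213.0 / 1275594804.0
= 29.22 MPa

29.22 MPa


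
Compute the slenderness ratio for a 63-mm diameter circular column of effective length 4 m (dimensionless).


Radius of gyration r = d / 4 = 63 / 4 = 15.75 mm
L_eff = 4000.0 mm
Slenderness ratio = L / r = 4000.0 / 15.75 = 253.97 (dimensionless)

253.97 (dimensionless)


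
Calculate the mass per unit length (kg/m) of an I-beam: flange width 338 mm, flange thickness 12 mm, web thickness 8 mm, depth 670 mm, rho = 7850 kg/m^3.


A_flanges = 2 * 338 * 12 = 8112 mm^2
A_web = (670 - 2 * 12) * 8 = 5168 mm^2
A_total = 8112 + 5168 = 13280 mm^2 = 0.013280 m^2
Weight = rho * A = 7850 * 0.013280 = 104.248 kg/m

104.248 kg/m


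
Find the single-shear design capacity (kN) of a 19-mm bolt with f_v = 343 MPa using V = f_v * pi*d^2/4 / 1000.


A = pi * d^2 / 4 = pi * 19^2 / 4 = 283.5287 mm^2
V = f_v * A / 1000 = 343 * 283.5287 / 1000
= 97.2504 kN

97.2504 kN


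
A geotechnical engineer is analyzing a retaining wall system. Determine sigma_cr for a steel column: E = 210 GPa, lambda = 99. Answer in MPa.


sigma_cr = pi^2 * E / lambda^2
= 9.8696 * 210000.0 / 99^2
= 9.8696 * 210000.0 / 9801
= 211.4699 MPa

211.4699 MPa


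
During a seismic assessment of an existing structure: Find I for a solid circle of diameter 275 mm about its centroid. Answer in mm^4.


r = d / 2 = 275 / 2 = 137.5 mm
I = pi * r^4 / 4 = pi * 137.5^4 / 4
= 280737658.94 mm^4

280737658.94 mm^4


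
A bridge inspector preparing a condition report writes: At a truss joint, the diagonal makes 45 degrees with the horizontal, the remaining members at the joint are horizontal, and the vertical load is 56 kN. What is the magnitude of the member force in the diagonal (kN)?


At the joint, only the diagonal has a vertical component, so vertical equilibrium gives:
F * sin(45) = 56
F = 56 / sin(45)
= 56 / 0.707107
= 79.2 kN

79.2 kN


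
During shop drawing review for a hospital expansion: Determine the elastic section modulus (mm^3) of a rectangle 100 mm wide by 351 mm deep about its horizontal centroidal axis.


S = b * h^2 / 6
= 100 * 351^2 / 6
= 100 * 123201 / 6
= 2053350.0 mm^3

2053350.0 mm^3


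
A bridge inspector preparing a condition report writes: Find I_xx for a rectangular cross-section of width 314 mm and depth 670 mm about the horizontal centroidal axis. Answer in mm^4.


I = b * h^3 / 12
= 314 * 670^3 / 12
= 314 * 300763000 / 12
= 7869965166.67 mm^4

7869965166.67 mm^4


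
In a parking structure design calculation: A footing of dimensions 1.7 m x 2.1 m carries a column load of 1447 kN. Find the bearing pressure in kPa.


A = 1.7 * 2.1 = 3.57 m^2
q = P / A = 1447 / 3.57
= 405.3221 kPa

405.3221 kPa


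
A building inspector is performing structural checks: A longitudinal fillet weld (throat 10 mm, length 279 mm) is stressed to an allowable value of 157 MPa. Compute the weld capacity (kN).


Strength = throat * length * allowable stress
= 10 * 279 * 157 N
= 438030 N
= 438.03 kN

438.03 kN


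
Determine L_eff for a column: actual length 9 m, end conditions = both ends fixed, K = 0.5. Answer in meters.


L_eff = K * L
= 0.5 * 9
= 4.5 m

4.5 m


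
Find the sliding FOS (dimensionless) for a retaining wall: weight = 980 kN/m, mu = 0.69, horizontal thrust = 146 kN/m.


Resisting force = mu * W = 0.69 * 980 = 676.2 kN/m
FOS = Resisting / Driving = 676.2 / 146
= 4.6315 (dimensionless)

4.6315 (dimensionless)


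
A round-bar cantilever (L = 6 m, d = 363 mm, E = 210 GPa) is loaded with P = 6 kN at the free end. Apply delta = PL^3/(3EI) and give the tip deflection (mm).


I = pi * d^4 / 64 = pi * 363^4 / 64 = 852307674.19 mm^4
L = 6000.0 mm, P = 6000.0 N, E = 210000.0 MPa
delta = P * L^3 / (3 * E * I)
= 6000.0 * 6000.0^3 / (3 * 210000.0 * 852307674.19)
= 2.4136 mm

2.4136 mm


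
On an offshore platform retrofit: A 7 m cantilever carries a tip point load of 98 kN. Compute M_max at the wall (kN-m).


For a cantilever with a point load at the free end:
M_max = P * L = 98 * 7 = 686 kN-m

686 kN-m


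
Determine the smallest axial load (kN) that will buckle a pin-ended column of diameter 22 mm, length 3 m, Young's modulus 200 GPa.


I = pi * d^4 / 64 = 11499.01 mm^4
L = 3000.0 mm
P_cr = pi^2 * E * I / L^2
= 9.8696 * 200000.0 * 11499.01 / 3000.0^2
= 2522.02 N = 2.522 kN

2.522 kN


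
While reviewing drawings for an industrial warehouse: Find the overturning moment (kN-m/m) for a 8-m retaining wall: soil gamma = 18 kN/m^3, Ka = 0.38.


Pa = 0.5 * Ka * gamma * H^2
= 0.5 * 0.38 * 18 * 8^2
= 218.88 kN/m
Arm = H / 3 = 8 / 3 = 2.6667 m
Mo = Pa * arm = Pa * H / 3 = 218.88 * 8 / 3 = 583.68 kN-m/m

583.68 kN-m/m


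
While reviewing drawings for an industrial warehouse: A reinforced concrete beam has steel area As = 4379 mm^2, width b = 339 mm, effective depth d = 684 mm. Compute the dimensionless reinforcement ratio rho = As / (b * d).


rho = As / (b * d)
= 4379 / (339 * 684)
= 4379 / 231876
= 0.018885 (dimensionless)

0.018885 (dimensionless)


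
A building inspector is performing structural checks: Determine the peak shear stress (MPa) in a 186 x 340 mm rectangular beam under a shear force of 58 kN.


A = b * h = 186 * 340 = 63240 mm^2
V = 58 kN = 58000.0 N
tau_max = 1.5 * V / A = 1.5 * 58000.0 / 63240
= 1.3757 MPa

1.3757 MPa


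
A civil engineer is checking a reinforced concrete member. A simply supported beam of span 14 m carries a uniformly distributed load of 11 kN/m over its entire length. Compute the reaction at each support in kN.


Total load = w * L = 11 * 14 = 154 kN
By symmetry, each reaction R = total / 2 = 154 / 2 = 77.0 kN

77.0 kN


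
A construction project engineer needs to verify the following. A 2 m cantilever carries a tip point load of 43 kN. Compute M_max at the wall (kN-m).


For a cantilever with a point load at the free end:
M_max = P * L = 43 * 2 = 86 kN-m

86 kN-m


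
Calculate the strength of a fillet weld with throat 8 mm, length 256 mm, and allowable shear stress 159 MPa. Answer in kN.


Strength = throat * length * allowable stress
= 8 * 256 * 159 N
= 325632 N
= 325.63 kN

325.63 kN


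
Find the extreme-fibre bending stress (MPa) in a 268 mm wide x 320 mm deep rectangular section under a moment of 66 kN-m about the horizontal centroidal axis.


I = b * h^3 / 12 = 268 * 320^3 / 12 = 731818666.67 mm^4
y = h / 2 = 320 / 2 = 160.0 mm
M = 66 kN-m = 66000000.0 N-mm
sigma = M * y / I = 66000000.0 * 160.0 / 731818666.67
= 14.43 MPa

14.43 MPa


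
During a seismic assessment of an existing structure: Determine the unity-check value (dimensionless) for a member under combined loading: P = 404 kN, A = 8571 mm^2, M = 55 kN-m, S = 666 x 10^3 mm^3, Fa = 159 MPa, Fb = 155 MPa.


f_a = P / A = 404000.0 / 8571 = 47.1357 MPa
f_b = M / S = 55000000.0 / 666000.0 = 82.5826 MPa
Ratio = f_a / Fa + f_b / Fb
= 47.1357 / 159 + 82.5826 / 155
= 0.8292 (dimensionless)

0.8292 (dimensionless)


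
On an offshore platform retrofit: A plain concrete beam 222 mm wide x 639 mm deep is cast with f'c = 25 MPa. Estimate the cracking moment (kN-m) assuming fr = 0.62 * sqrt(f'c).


fr = 0.62 * sqrt(25) = 0.62 * 5.0 = 3.1 MPa
I = 222 * 639^3 / 12 = 4826966701.5 mm^4
y_t = 319.5 mm
M_cr = fr * I / y_t = 3.1 * 4826966701.5 / 319.5 N-mm
= 46.8344 kN-m

46.8344 kN-m


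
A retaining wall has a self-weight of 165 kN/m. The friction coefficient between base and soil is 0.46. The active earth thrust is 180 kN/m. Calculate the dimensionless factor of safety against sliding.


Resisting force = mu * W = 0.46 * 165 = 75.9 kN/m
FOS = Resisting / Driving = 75.9 / 180
= 0.4217 (dimensionless)

0.4217 (dimensionless)


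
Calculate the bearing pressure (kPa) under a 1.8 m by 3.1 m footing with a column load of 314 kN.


A = 1.8 * 3.1 = 5.58 m^2
q = P / A = 314 / 5.58
= 56.2724 kPa

56.2724 kPa


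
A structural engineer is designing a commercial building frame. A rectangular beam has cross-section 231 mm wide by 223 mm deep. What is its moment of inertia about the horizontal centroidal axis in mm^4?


I = b * h^3 / 12
= 231 * 223^3 / 12
= 231 * 11089567 / 12
= 213474164.75 mm^4

213474164.75 mm^4


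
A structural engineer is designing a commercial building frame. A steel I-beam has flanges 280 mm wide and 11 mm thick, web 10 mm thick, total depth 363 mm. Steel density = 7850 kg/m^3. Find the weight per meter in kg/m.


A_flanges = 2 * 280 * 11 = 6160 mm^2
A_web = (363 - 2 * 11) * 10 = 3410 mm^2
A_total = 6160 + 3410 = 9570 mm^2 = 0.009570 m^2
Weight = rho * A = 7850 * 0.009570 = 75.1245 kg/m

75.1245 kg/m


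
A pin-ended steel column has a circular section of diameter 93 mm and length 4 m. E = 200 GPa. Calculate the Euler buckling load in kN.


I = pi * d^4 / 64 = 3671991.72 mm^4
L = 4000.0 mm
P_cr = pi^2 * E * I / L^2
= 9.8696 * 200000.0 * 3671991.72 / 4000.0^2
= 453013.82 N = 453.0138 kN

453.0138 kN


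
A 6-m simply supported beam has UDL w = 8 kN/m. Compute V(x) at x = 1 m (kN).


R_A = w * L / 2 = 8 * 6 / 2 = 24.0 kN
V(x) = R_A - w * x = 24.0 - 8 * 1
= 16.0 kN

16.0 kN


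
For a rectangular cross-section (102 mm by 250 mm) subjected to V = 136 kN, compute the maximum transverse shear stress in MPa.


A = b * h = 102 * 250 = 25500 mm^2
V = 136 kN = 136000.0 N
tau_max = 1.5 * V / A = 1.5 * 136000.0 / 25500
= 8.0 MPa

8.0 MPa


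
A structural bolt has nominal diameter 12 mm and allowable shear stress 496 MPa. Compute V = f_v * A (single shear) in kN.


A = pi * d^2 / 4 = pi * 12^2 / 4 = 113.0973 mm^2
V = f_v * A / 1000 = 496 * 113.0973 / 1000
= 56.0963 kN

56.0963 kN


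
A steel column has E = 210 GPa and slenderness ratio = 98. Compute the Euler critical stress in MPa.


sigma_cr = pi^2 * E / lambda^2
= 9.8696 * 210000.0 / 98^2
= 9.8696 * 210000.0 / 9604
= 215.8077 MPa

215.8077 MPa


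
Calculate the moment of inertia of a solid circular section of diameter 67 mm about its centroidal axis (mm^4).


r = d / 2 = 67 / 2 = 33.5 mm
I = pi * r^4 / 4 = pi * 33.5^4 / 4
= 989165.84 mm^4

989165.84 mm^4


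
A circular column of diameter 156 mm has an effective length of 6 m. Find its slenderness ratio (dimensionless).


Radius of gyration r = d / 4 = 156 / 4 = 39.0 mm
L_eff = 6000.0 mm
Slenderness ratio = L / r = 6000.0 / 39.0 = 153.85 (dimensionless)

153.85 (dimensionless)


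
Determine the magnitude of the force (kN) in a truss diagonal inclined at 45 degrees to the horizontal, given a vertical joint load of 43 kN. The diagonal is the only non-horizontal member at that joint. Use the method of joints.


At the joint, only the diagonal has a vertical component, so vertical equilibrium gives:
F * sin(45) = 43
F = 43 / sin(45)
= 43 / 0.707107
= 60.81 kN

60.81 kN


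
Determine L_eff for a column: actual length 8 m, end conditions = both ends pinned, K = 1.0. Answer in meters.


L_eff = K * L
= 1.0 * 8
= 8.0 m

8.0 m


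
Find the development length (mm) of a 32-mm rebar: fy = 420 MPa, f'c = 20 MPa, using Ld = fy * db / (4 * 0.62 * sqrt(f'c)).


Ld = (fy * db) / (4 * 0.62 * sqrt(f'c))
= (420 * 32) / (4 * 0.62 * sqrt(20))
= 13440 / 11.0909
= 1211.8 mm

1211.8 mm


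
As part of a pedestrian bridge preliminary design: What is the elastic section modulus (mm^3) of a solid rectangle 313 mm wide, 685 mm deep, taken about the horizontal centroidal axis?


S = b * h^2 / 6
= 313 * 685^2 / 6
= 313 * 469225 / 6
= 24477904.17 mm^3

24477904.17 mm^3


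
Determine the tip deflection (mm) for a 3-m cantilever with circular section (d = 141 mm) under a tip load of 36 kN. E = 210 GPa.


I = pi * d^4 / 64 = pi * 141^4 / 64 = 19401993.26 mm^4
L = 3000.0 mm, P = 36000.0 N, E = 210000.0 MPa
delta = P * L^3 / (3 * E * I)
= 36000.0 * 3000.0^3 / (3 * 210000.0 * 19401993.26)
= 79.5205 mm

79.5205 mm


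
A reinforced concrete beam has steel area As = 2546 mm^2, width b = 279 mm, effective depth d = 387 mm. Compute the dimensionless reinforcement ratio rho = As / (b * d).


rho = As / (b * d)
= 2546 / (279 * 387)
= 2546 / 107973
= 0.02358 (dimensionless)

0.02358 (dimensionless)


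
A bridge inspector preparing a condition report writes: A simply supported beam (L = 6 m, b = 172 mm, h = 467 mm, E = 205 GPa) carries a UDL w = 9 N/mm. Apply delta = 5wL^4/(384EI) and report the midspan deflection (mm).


I = 172 * 467^3 / 12 = 1459815069.67 mm^4
L = 6000.0 mm, w = 9 N/mm, E = 205000.0 MPa
delta = 5 * w * L^4 / (384 * E * I)
= 5 * 9 * 6000.0^4 / (384 * 205000.0 * 1459815069.67)
= 0.5075 mm

0.5075 mm


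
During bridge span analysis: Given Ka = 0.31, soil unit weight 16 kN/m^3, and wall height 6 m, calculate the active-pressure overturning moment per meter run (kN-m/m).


Pa = 0.5 * Ka * gamma * H^2
= 0.5 * 0.31 * 16 * 6^2
= 89.28 kN/m
Arm = H / 3 = 6 / 3 = 2.0 m
Mo = Pa * arm = Pa * H / 3 = 89.28 * 6 / 3 = 178.56 kN-m/m

178.56 kN-m/m


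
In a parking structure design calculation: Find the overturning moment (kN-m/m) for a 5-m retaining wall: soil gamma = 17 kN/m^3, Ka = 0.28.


Pa = 0.5 * Ka * gamma * H^2
= 0.5 * 0.28 * 17 * 5^2
= 59.5 kN/m
Arm = H / 3 = 5 / 3 = 1.6667 m
Mo = Pa * arm = Pa * H / 3 = 59.5 * 5 / 3 = 99.1667 kN-m/m

99.1667 kN-m/m


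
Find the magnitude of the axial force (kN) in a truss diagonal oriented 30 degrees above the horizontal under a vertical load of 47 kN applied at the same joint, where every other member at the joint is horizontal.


At the joint, only the diagonal has a vertical component, so vertical equilibrium gives:
F * sin(30) = 47
F = 47 / sin(30)
= 47 / 0.5
= 94.0 kN

94.0 kN


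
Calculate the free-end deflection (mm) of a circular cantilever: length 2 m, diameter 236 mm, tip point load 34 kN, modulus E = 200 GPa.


I = pi * d^4 / 64 = pi * 236^4 / 64 = 152271249.19 mm^4
L = 2000.0 mm, P = 34000.0 N, E = 200000.0 MPa
delta = P * L^3 / (3 * E * I)
= 34000.0 * 2000.0^3 / (3 * 200000.0 * 152271249.19)
= 2.9771 mm

2.9771 mm


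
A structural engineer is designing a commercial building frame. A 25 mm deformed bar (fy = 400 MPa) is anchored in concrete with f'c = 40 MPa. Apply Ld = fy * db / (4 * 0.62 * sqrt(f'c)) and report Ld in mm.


Ld = (fy * db) / (4 * 0.62 * sqrt(f'c))
= (400 * 25) / (4 * 0.62 * sqrt(40))
= 10000 / 15.6849
= 637.56 mm

637.56 mm


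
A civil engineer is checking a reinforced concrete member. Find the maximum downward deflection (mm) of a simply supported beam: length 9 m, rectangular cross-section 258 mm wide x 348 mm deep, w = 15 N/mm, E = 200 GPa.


I = 258 * 348^3 / 12 = 906100128.0 mm^4
L = 9000.0 mm, w = 15 N/mm, E = 200000.0 MPa
delta = 5 * w * L^4 / (384 * E * I)
= 5 * 15 * 9000.0^4 / (384 * 200000.0 * 906100128.0)
= 7.0712 mm

7.0712 mm


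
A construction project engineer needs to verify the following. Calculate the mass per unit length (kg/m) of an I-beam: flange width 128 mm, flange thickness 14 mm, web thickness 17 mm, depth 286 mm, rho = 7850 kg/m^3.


A_flanges = 2 * 128 * 14 = 3584 mm^2
A_web = (286 - 2 * 14) * 17 = 4386 mm^2
A_total = 3584 + 4386 = 7970 mm^2 = 0.007970 m^2
Weight = rho * A = 7850 * 0.007970 = 62.5645 kg/m

62.5645 kg/m


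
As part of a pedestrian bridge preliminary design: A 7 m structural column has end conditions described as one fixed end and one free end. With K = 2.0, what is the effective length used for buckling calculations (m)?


L_eff = K * L
= 2.0 * 7
= 14.0 m

14.0 m


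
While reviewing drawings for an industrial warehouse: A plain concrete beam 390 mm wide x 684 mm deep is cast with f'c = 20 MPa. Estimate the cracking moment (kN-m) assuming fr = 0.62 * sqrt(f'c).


fr = 0.62 * sqrt(20) = 0.62 * 4.4721 = 2.7727 MPa
I = 390 * 684^3 / 12 = 10400438880.0 mm^4
y_t = 342.0 mm
M_cr = fr * I / y_t = 2.7727 * 10400438880.0 / 342.0 N-mm
= 84.3203 kN-m

84.3203 kN-m


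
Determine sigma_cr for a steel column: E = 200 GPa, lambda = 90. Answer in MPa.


sigma_cr = pi^2 * E / lambda^2
= 9.8696 * 200000.0 / 90^2
= 9.8696 * 200000.0 / 8100
= 243.6939 MPa

243.6939 MPa


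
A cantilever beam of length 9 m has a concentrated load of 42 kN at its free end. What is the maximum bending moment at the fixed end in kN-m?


For a cantilever with a point load at the free end:
M_max = P * L = 42 * 9 = 378 kN-m

378 kN-m


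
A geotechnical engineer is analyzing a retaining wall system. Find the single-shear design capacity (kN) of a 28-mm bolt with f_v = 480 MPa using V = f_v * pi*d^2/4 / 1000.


A = pi * d^2 / 4 = pi * 28^2 / 4 = 615.7522 mm^2
V = f_v * A / 1000 = 480 * 615.7522 / 1000
= 295.561 kN

295.561 kN


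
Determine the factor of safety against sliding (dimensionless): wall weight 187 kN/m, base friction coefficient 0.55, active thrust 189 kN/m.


Resisting force = mu * W = 0.55 * 187 = 102.85 kN/m
FOS = Resisting / Driving = 102.85 / 189
= 0.5442 (dimensionless)

0.5442 (dimensionless)


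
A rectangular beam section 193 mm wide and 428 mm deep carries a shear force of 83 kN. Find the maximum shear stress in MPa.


A = b * h = 193 * 428 = 82604 mm^2
V = 83 kN = 83000.0 N
tau_max = 1.5 * V / A = 1.5 * 83000.0 / 82604
= 1.5072 MPa

1.5072 MPa


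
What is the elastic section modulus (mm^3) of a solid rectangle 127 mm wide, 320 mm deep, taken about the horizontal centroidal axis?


S = b * h^2 / 6
= 127 * 320^2 / 6
= 127 * 102400 / 6
= 2167466.67 mm^3

2167466.67 mm^3


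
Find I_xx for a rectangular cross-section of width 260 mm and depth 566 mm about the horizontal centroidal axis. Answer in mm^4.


I = b * h^3 / 12
= 260 * 566^3 / 12
= 260 * 181321496 / 12
= 3928632413.33 mm^4

3928632413.33 mm^4
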